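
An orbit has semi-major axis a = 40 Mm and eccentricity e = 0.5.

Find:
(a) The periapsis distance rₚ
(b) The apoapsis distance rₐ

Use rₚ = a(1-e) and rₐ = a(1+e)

Convert to SI: a = 40 Mm = 4e+07 m.
(a) rₚ = a(1 − e) = 4e+07 · (1 − 0.5) = 4e+07 · 0.5 ≈ 2e+07 m = 20 Mm.
(b) rₐ = a(1 + e) = 4e+07 · (1 + 0.5) = 4e+07 · 1.5 ≈ 6e+07 m = 60 Mm.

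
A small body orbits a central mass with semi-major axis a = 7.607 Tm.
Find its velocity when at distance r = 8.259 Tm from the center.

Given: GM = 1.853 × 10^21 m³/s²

Convert to SI: a = 7.607 Tm = 7.607e+12 m; r = 8.259 Tm = 8.259e+12 m.
Vis-viva: v = √(GM · (2/r − 1/a)).
2/r − 1/a = 2/8.259e+12 − 1/7.607e+12 = 1.10702e-13 m⁻¹.
v = √(1.853e+21 · 1.10702e-13) m/s ≈ 1.432e+04 m/s = 14.32 km/s.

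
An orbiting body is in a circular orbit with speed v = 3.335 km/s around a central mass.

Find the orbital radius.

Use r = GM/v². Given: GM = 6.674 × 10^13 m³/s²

Convert to SI: v = 3.335 km/s = 3335 m/s.
For a circular orbit, v² = GM / r, so r = GM / v².
r = 6.674e+13 / (3335)² m ≈ 6.001e+06 m = 6.001 Mm.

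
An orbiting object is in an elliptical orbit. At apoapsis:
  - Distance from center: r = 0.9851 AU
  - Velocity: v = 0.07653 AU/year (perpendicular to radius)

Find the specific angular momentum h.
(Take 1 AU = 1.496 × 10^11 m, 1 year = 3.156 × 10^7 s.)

Convert to SI: r = 0.9851 AU = 1.47371e+11 m; v = 0.07653 AU/year = 362.766 m/s.
With v perpendicular to r, h = r · v.
h = 1.47371e+11 · 362.766 m²/s ≈ 5.346e+13 m²/s.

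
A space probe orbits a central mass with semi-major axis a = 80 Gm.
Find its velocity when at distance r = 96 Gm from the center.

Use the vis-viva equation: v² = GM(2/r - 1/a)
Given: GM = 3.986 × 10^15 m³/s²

Convert to SI: a = 80 Gm = 8e+10 m; r = 96 Gm = 9.6e+10 m.
Vis-viva: v = √(GM · (2/r − 1/a)).
2/r − 1/a = 2/9.6e+10 − 1/8e+10 = 8.33333e-12 m⁻¹.
v = √(3.986e+15 · 8.33333e-12) m/s ≈ 182.3 m/s = 182.3 m/s.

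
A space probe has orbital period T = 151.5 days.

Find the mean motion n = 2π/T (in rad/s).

Convert to SI: T = 151.5 days = 1.30896e+07 s.
n = 2π / T.
n = 2π / 1.30896e+07 s ≈ 4.8e-07 rad/s.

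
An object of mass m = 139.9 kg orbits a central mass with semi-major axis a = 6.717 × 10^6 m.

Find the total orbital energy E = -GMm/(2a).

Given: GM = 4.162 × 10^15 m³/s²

E = −GMm / (2a).
E = −4.162e+15 · 139.9 / (2 · 6.717e+06) J ≈ -4.334e+10 J = -43.34 GJ.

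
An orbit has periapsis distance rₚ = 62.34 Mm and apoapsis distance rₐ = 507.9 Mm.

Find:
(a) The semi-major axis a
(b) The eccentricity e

Convert to SI: rₚ = 62.34 Mm = 6.234e+07 m; rₐ = 507.9 Mm = 5.079e+08 m.
(a) a = (rₚ + rₐ) / 2 = (6.234e+07 + 5.079e+08) / 2 ≈ 2.851e+08 m = 285.1 Mm.
(b) e = (rₐ − rₚ) / (rₐ + rₚ) = (5.079e+08 − 6.234e+07) / (5.079e+08 + 6.234e+07) ≈ 0.7814.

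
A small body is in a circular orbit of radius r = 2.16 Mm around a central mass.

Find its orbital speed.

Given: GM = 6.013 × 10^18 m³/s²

Convert to SI: r = 2.16 Mm = 2.16e+06 m.
For a circular orbit, gravity supplies the centripetal force, so v = √(GM / r).
v = √(6.013e+18 / 2.16e+06) m/s ≈ 1.668e+06 m/s = 1668 km/s.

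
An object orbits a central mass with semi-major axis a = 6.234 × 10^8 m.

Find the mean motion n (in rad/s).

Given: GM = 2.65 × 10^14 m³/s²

n = √(GM / a³).
n = √(2.65e+14 / (6.234e+08)³) rad/s ≈ 1.046e-06 rad/s.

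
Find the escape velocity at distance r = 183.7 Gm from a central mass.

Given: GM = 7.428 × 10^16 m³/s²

Convert to SI: r = 183.7 Gm = 1.837e+11 m.
Escape velocity comes from setting total energy to zero: ½v² − GM/r = 0 ⇒ v_esc = √(2GM / r).
v_esc = √(2 · 7.428e+16 / 1.837e+11) m/s ≈ 899.3 m/s = 899.3 m/s.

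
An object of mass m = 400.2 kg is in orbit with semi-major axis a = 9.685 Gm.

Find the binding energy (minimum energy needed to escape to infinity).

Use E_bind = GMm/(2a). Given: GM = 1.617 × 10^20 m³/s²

Convert to SI: a = 9.685 Gm = 9.685e+09 m.
Total orbital energy is E = −GMm/(2a); binding energy is E_bind = −E = GMm/(2a).
E_bind = 1.617e+20 · 400.2 / (2 · 9.685e+09) J ≈ 3.341e+12 J = 3.341 TJ.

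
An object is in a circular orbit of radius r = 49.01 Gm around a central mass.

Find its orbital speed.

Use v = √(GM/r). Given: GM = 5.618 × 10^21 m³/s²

Convert to SI: r = 49.01 Gm = 4.901e+10 m.
For a circular orbit, gravity supplies the centripetal force, so v = √(GM / r).
v = √(5.618e+21 / 4.901e+10) m/s ≈ 3.386e+05 m/s = 338.6 km/s.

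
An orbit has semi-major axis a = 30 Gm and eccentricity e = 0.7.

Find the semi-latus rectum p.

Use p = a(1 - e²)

Convert to SI: a = 30 Gm = 3e+10 m.
p = a (1 − e²).
p = 3e+10 · (1 − (0.7)²) = 3e+10 · 0.51 ≈ 1.53e+10 m = 15.3 Gm.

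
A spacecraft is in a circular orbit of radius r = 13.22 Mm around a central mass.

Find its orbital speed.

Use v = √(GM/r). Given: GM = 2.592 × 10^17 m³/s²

Convert to SI: r = 13.22 Mm = 1.322e+07 m.
For a circular orbit, gravity supplies the centripetal force, so v = √(GM / r).
v = √(2.592e+17 / 1.322e+07) m/s ≈ 1.4e+05 m/s = 140 km/s.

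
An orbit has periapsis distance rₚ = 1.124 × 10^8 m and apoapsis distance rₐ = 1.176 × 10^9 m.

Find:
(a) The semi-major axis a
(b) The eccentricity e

(a) a = (rₚ + rₐ) / 2 = (1.124e+08 + 1.176e+09) / 2 ≈ 6.442e+08 m = 6.442 × 10^8 m.
(b) e = (rₐ − rₚ) / (rₐ + rₚ) = (1.176e+09 − 1.124e+08) / (1.176e+09 + 1.124e+08) ≈ 0.8255.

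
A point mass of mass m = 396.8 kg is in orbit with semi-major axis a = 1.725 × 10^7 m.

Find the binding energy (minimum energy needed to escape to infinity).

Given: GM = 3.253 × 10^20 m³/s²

Total orbital energy is E = −GMm/(2a); binding energy is E_bind = −E = GMm/(2a).
E_bind = 3.253e+20 · 396.8 / (2 · 1.725e+07) J ≈ 3.741e+15 J = 3.741 PJ.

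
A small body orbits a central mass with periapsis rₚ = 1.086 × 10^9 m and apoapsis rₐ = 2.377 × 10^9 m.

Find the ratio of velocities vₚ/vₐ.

Conservation of angular momentum gives rₚvₚ = rₐvₐ, so vₚ/vₐ = rₐ/rₚ.
vₚ/vₐ = 2.377e+09 / 1.086e+09 ≈ 2.189.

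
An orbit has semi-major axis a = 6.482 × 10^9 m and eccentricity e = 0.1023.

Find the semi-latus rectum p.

p = a (1 − e²).
p = 6.482e+09 · (1 − (0.1023)²) = 6.482e+09 · 0.989535 ≈ 6.414e+09 m = 6.414 × 10^9 m.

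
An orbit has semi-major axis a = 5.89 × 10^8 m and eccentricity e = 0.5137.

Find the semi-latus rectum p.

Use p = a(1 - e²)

p = a (1 − e²).
p = 5.89e+08 · (1 − (0.5137)²) = 5.89e+08 · 0.736112 ≈ 4.336e+08 m = 4.336 × 10^8 m.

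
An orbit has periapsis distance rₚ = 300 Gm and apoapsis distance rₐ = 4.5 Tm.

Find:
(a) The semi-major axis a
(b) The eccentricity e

Convert to SI: rₚ = 300 Gm = 3e+11 m; rₐ = 4.5 Tm = 4.5e+12 m.
(a) a = (rₚ + rₐ) / 2 = (3e+11 + 4.5e+12) / 2 ≈ 2.4e+12 m = 2.4 Tm.
(b) e = (rₐ − rₚ) / (rₐ + rₚ) = (4.5e+12 − 3e+11) / (4.5e+12 + 3e+11) ≈ 0.875.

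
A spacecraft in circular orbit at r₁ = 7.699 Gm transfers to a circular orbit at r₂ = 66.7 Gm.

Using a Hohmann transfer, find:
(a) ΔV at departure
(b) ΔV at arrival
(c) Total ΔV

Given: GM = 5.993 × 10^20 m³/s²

Convert to SI: r₁ = 7.699 Gm = 7.699e+09 m; r₂ = 66.7 Gm = 6.67e+10 m.
Transfer semi-major axis: a_t = (r₁ + r₂)/2 = (7.699e+09 + 6.67e+10)/2 = 3.71995e+10 m.
Circular speeds: v₁ = √(GM/r₁) = 279000 m/s, v₂ = √(GM/r₂) = 94789.3 m/s.
Transfer speeds (vis-viva v² = GM(2/r − 1/a_t)): v₁ᵗ = 373594 m/s, v₂ᵗ = 43122.9 m/s.
(a) ΔV₁ = |v₁ᵗ − v₁| ≈ 9.459e+04 m/s = 94.59 km/s.
(b) ΔV₂ = |v₂ − v₂ᵗ| ≈ 5.167e+04 m/s = 51.67 km/s.
(c) ΔV_total = ΔV₁ + ΔV₂ ≈ 1.463e+05 m/s = 146.3 km/s.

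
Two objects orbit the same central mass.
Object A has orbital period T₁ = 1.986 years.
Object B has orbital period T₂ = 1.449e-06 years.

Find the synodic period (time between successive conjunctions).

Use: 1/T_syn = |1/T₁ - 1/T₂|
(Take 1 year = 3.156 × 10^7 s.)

Convert to SI: T₁ = 1.986 years = 6.26782e+07 s; T₂ = 1.449e-06 years = 45.7304 s.
T_syn = |T₁ · T₂ / (T₁ − T₂)|.
T_syn = |6.26782e+07 · 45.7304 / (6.26782e+07 − 45.7304)| s ≈ 45.73 s = 1.449e-06 years.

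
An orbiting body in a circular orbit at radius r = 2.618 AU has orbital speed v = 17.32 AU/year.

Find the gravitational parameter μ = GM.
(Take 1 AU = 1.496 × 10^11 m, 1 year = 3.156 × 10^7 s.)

Convert to SI: r = 2.618 AU = 3.91653e+11 m; v = 17.32 AU/year = 82099.9 m/s.
For a circular orbit v² = GM/r, so GM = v² · r.
GM = (82099.9)² · 3.91653e+11 m³/s² ≈ 2.64e+21 m³/s² = 2.64 × 10^21 m³/s².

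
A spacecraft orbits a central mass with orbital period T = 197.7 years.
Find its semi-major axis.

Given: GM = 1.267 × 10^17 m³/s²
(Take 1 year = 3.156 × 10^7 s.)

Convert to SI: T = 197.7 years = 6.23941e+09 s.
Invert Kepler's third law: a = (GM · T² / (4π²))^(1/3).
Substituting T = 6.23941e+09 s and GM = 1.267e+17 m³/s²:
a = (1.267e+17 · (6.23941e+09)² / (4π²))^(1/3) m
a ≈ 4.999e+11 m = 499.9 Gm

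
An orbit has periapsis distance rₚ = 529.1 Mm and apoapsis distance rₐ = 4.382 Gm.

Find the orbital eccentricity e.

Convert to SI: rₚ = 529.1 Mm = 5.291e+08 m; rₐ = 4.382 Gm = 4.382e+09 m.
e = (rₐ − rₚ) / (rₐ + rₚ).
e = (4.382e+09 − 5.291e+08) / (4.382e+09 + 5.291e+08) = 3.8529e+09 / 4.9111e+09 ≈ 0.7845.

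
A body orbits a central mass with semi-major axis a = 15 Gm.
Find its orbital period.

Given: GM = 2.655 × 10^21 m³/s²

Convert to SI: a = 15 Gm = 1.5e+10 m.
Kepler's third law: T = 2π √(a³ / GM).
Substituting a = 1.5e+10 m and GM = 2.655e+21 m³/s²:
T = 2π √((1.5e+10)³ / 2.655e+21) s
T ≈ 2.24e+05 s = 2.593 days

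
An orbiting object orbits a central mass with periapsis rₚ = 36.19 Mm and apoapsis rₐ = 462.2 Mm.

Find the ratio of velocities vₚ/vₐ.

Convert to SI: rₚ = 36.19 Mm = 3.619e+07 m; rₐ = 462.2 Mm = 4.622e+08 m.
Conservation of angular momentum gives rₚvₚ = rₐvₐ, so vₚ/vₐ = rₐ/rₚ.
vₚ/vₐ = 4.622e+08 / 3.619e+07 ≈ 12.77.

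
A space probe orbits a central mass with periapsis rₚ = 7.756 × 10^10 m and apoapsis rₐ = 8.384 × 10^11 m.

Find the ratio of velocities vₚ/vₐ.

Conservation of angular momentum gives rₚvₚ = rₐvₐ, so vₚ/vₐ = rₐ/rₚ.
vₚ/vₐ = 8.384e+11 / 7.756e+10 ≈ 10.81.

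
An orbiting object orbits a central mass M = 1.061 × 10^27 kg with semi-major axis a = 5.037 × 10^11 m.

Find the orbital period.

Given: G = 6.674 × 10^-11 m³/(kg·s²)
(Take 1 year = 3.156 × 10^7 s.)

GM = G · M = 6.674e-11 · 1.061e+27 = 7.08111e+16 m³/s².
Kepler's third law: T = 2π √(a³ / GM).
Substituting a = 5.037e+11 m and GM = 7.08111e+16 m³/s²:
T = 2π √((5.037e+11)³ / 7.08111e+16) s
T ≈ 8.441e+09 s = 267.5 years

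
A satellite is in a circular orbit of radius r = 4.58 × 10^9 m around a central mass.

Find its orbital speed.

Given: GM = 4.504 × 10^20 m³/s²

For a circular orbit, gravity supplies the centripetal force, so v = √(GM / r).
v = √(4.504e+20 / 4.58e+09) m/s ≈ 3.136e+05 m/s = 313.6 km/s.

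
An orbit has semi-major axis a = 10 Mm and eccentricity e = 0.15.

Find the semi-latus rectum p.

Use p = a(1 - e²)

Convert to SI: a = 10 Mm = 1e+07 m.
p = a (1 − e²).
p = 1e+07 · (1 − (0.15)²) = 1e+07 · 0.9775 ≈ 9.775e+06 m = 9.775 Mm.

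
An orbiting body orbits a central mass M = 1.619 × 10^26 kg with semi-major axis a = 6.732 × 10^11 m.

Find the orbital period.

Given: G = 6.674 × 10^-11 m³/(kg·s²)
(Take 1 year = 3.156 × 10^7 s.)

GM = G · M = 6.674e-11 · 1.619e+26 = 1.08052e+16 m³/s².
Kepler's third law: T = 2π √(a³ / GM).
Substituting a = 6.732e+11 m and GM = 1.08052e+16 m³/s²:
T = 2π √((6.732e+11)³ / 1.08052e+16) s
T ≈ 3.339e+10 s = 1058 years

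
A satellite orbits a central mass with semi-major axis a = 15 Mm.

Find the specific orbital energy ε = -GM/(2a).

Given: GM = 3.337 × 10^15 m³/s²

Convert to SI: a = 15 Mm = 1.5e+07 m.
ε = −GM / (2a).
ε = −3.337e+15 / (2 · 1.5e+07) J/kg ≈ -1.112e+08 J/kg = -111.2 MJ/kg.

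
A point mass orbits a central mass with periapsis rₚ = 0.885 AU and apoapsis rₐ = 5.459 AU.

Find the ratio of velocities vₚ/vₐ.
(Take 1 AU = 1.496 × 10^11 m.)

Convert to SI: rₚ = 0.885 AU = 1.32396e+11 m; rₐ = 5.459 AU = 8.16666e+11 m.
Conservation of angular momentum gives rₚvₚ = rₐvₐ, so vₚ/vₐ = rₐ/rₚ.
vₚ/vₐ = 8.16666e+11 / 1.32396e+11 ≈ 6.168.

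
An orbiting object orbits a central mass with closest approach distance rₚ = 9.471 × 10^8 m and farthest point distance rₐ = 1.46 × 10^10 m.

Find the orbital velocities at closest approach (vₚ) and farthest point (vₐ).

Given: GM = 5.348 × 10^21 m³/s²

Use the vis-viva equation v² = GM(2/r − 1/a) with a = (rₚ + rₐ)/2 = (9.471e+08 + 1.46e+10)/2 = 7.77355e+09 m.
vₚ = √(GM · (2/rₚ − 1/a)) = √(5.348e+21 · (2/9.471e+08 − 1/7.77355e+09)) m/s ≈ 3.257e+06 m/s = 3257 km/s.
vₐ = √(GM · (2/rₐ − 1/a)) = √(5.348e+21 · (2/1.46e+10 − 1/7.77355e+09)) m/s ≈ 2.113e+05 m/s = 211.3 km/s.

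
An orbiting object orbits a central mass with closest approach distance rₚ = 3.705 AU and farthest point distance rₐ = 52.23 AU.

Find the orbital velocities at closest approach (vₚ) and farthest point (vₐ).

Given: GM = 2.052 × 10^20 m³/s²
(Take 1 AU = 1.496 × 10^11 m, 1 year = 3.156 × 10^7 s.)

Convert to SI: rₚ = 3.705 AU = 5.54268e+11 m; rₐ = 52.23 AU = 7.81361e+12 m.
Use the vis-viva equation v² = GM(2/r − 1/a) with a = (rₚ + rₐ)/2 = (5.54268e+11 + 7.81361e+12)/2 = 4.18394e+12 m.
vₚ = √(GM · (2/rₚ − 1/a)) = √(2.052e+20 · (2/5.54268e+11 − 1/4.18394e+12)) m/s ≈ 2.629e+04 m/s = 5.547 AU/year.
vₐ = √(GM · (2/rₐ − 1/a)) = √(2.052e+20 · (2/7.81361e+12 − 1/4.18394e+12)) m/s ≈ 1865 m/s = 0.3935 AU/year.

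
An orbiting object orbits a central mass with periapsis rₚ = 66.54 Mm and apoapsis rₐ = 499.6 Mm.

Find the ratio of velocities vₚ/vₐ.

Convert to SI: rₚ = 66.54 Mm = 6.654e+07 m; rₐ = 499.6 Mm = 4.996e+08 m.
Conservation of angular momentum gives rₚvₚ = rₐvₐ, so vₚ/vₐ = rₐ/rₚ.
vₚ/vₐ = 4.996e+08 / 6.654e+07 ≈ 7.508.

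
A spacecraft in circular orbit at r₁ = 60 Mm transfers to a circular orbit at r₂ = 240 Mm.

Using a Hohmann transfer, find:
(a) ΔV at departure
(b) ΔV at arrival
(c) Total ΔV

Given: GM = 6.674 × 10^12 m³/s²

Convert to SI: r₁ = 60 Mm = 6e+07 m; r₂ = 240 Mm = 2.4e+08 m.
Transfer semi-major axis: a_t = (r₁ + r₂)/2 = (6e+07 + 2.4e+08)/2 = 1.5e+08 m.
Circular speeds: v₁ = √(GM/r₁) = 333.517 m/s, v₂ = √(GM/r₂) = 166.758 m/s.
Transfer speeds (vis-viva v² = GM(2/r − 1/a_t)): v₁ᵗ = 421.869 m/s, v₂ᵗ = 105.467 m/s.
(a) ΔV₁ = |v₁ᵗ − v₁| ≈ 88.35 m/s = 88.35 m/s.
(b) ΔV₂ = |v₂ − v₂ᵗ| ≈ 61.29 m/s = 61.29 m/s.
(c) ΔV_total = ΔV₁ + ΔV₂ ≈ 149.6 m/s = 149.6 m/s.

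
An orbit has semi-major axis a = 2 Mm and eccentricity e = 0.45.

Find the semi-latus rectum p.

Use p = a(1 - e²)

Convert to SI: a = 2 Mm = 2e+06 m.
p = a (1 − e²).
p = 2e+06 · (1 − (0.45)²) = 2e+06 · 0.7975 ≈ 1.595e+06 m = 1.595 Mm.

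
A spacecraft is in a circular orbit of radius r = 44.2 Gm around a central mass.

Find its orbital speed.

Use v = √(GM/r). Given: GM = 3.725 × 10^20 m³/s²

Convert to SI: r = 44.2 Gm = 4.42e+10 m.
For a circular orbit, gravity supplies the centripetal force, so v = √(GM / r).
v = √(3.725e+20 / 4.42e+10) m/s ≈ 9.18e+04 m/s = 91.8 km/s.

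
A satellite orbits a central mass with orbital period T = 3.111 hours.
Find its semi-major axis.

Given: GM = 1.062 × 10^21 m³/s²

Convert to SI: T = 3.111 hours = 11199.6 s.
Invert Kepler's third law: a = (GM · T² / (4π²))^(1/3).
Substituting T = 11199.6 s and GM = 1.062e+21 m³/s²:
a = (1.062e+21 · (11199.6)² / (4π²))^(1/3) m
a ≈ 1.5e+09 m = 1.5 Gm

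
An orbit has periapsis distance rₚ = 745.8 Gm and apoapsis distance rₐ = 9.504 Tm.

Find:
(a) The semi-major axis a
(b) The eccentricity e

Convert to SI: rₚ = 745.8 Gm = 7.458e+11 m; rₐ = 9.504 Tm = 9.504e+12 m.
(a) a = (rₚ + rₐ) / 2 = (7.458e+11 + 9.504e+12) / 2 ≈ 5.125e+12 m = 5.125 Tm.
(b) e = (rₐ − rₚ) / (rₐ + rₚ) = (9.504e+12 − 7.458e+11) / (9.504e+12 + 7.458e+11) ≈ 0.8545.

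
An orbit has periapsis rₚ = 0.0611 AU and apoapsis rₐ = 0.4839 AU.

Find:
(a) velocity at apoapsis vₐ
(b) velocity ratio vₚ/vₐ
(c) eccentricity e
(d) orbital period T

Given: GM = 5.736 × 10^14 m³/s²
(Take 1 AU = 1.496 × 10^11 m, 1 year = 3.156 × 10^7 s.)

Convert to SI: rₚ = 0.0611 AU = 9.14056e+09 m; rₐ = 0.4839 AU = 7.23914e+10 m.
(a) With a = (rₚ + rₐ)/2 = 4.0766e+10 m, vₐ = √(GM (2/rₐ − 1/a)) = √(5.736e+14 · (2/7.23914e+10 − 1/4.0766e+10)) m/s ≈ 42.15 m/s
(b) Conservation of angular momentum (rₚvₚ = rₐvₐ) gives vₚ/vₐ = rₐ/rₚ = 7.23914e+10/9.14056e+09 ≈ 7.92
(c) e = (rₐ − rₚ)/(rₐ + rₚ) = (7.23914e+10 − 9.14056e+09)/(7.23914e+10 + 9.14056e+09) ≈ 0.7758
(d) With a = (rₚ + rₐ)/2 = 4.0766e+10 m, T = 2π √(a³/GM) = 2π √((4.0766e+10)³/5.736e+14) s ≈ 2.159e+09 s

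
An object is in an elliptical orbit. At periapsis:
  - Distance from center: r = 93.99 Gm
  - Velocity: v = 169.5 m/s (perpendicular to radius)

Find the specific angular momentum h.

Convert to SI: r = 93.99 Gm = 9.399e+10 m.
With v perpendicular to r, h = r · v.
h = 9.399e+10 · 169.5 m²/s ≈ 1.593e+13 m²/s.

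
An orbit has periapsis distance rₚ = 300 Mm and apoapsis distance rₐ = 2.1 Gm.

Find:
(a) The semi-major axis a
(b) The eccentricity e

Convert to SI: rₚ = 300 Mm = 3e+08 m; rₐ = 2.1 Gm = 2.1e+09 m.
(a) a = (rₚ + rₐ) / 2 = (3e+08 + 2.1e+09) / 2 ≈ 1.2e+09 m = 1.2 Gm.
(b) e = (rₐ − rₚ) / (rₐ + rₚ) = (2.1e+09 − 3e+08) / (2.1e+09 + 3e+08) ≈ 0.75.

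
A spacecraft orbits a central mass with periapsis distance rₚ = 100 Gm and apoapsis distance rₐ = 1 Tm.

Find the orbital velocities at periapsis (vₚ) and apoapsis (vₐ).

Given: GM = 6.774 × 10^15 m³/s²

Convert to SI: rₚ = 100 Gm = 1e+11 m; rₐ = 1 Tm = 1e+12 m.
Use the vis-viva equation v² = GM(2/r − 1/a) with a = (rₚ + rₐ)/2 = (1e+11 + 1e+12)/2 = 5.5e+11 m.
vₚ = √(GM · (2/rₚ − 1/a)) = √(6.774e+15 · (2/1e+11 − 1/5.5e+11)) m/s ≈ 350.9 m/s = 350.9 m/s.
vₐ = √(GM · (2/rₐ − 1/a)) = √(6.774e+15 · (2/1e+12 − 1/5.5e+11)) m/s ≈ 35.09 m/s = 35.09 m/s.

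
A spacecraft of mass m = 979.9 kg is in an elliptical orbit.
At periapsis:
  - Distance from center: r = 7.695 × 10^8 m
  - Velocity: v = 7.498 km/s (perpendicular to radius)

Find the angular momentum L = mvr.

Convert to SI: v = 7.498 km/s = 7498 m/s.
Since v is perpendicular to r, L = m · v · r.
L = 979.9 · 7498 · 7.695e+08 kg·m²/s ≈ 5.654e+15 kg·m²/s.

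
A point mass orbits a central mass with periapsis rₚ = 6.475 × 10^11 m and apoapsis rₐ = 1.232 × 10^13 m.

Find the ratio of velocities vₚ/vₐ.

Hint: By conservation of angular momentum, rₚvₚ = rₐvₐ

Conservation of angular momentum gives rₚvₚ = rₐvₐ, so vₚ/vₐ = rₐ/rₚ.
vₚ/vₐ = 1.232e+13 / 6.475e+11 ≈ 19.03.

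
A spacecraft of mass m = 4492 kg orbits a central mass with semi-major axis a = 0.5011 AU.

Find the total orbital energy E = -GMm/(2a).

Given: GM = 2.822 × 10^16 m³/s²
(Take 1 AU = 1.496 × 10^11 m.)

Convert to SI: a = 0.5011 AU = 7.49646e+10 m.
E = −GMm / (2a).
E = −2.822e+16 · 4492 / (2 · 7.49646e+10) J ≈ -8.455e+08 J = -845.5 MJ.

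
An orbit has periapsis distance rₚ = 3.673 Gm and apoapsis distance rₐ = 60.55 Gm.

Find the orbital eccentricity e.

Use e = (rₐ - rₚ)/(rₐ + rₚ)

Convert to SI: rₚ = 3.673 Gm = 3.673e+09 m; rₐ = 60.55 Gm = 6.055e+10 m.
e = (rₐ − rₚ) / (rₐ + rₚ).
e = (6.055e+10 − 3.673e+09) / (6.055e+10 + 3.673e+09) = 5.6877e+10 / 6.4223e+10 ≈ 0.8856.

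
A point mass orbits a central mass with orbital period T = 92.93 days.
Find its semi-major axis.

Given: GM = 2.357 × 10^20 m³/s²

Convert to SI: T = 92.93 days = 8.02915e+06 s.
Invert Kepler's third law: a = (GM · T² / (4π²))^(1/3).
Substituting T = 8.02915e+06 s and GM = 2.357e+20 m³/s²:
a = (2.357e+20 · (8.02915e+06)² / (4π²))^(1/3) m
a ≈ 7.274e+10 m = 72.74 Gm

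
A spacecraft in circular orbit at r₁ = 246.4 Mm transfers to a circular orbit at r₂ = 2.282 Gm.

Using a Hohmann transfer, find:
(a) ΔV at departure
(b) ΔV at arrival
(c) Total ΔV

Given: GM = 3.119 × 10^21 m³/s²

Convert to SI: r₁ = 246.4 Mm = 2.464e+08 m; r₂ = 2.282 Gm = 2.282e+09 m.
Transfer semi-major axis: a_t = (r₁ + r₂)/2 = (2.464e+08 + 2.282e+09)/2 = 1.2642e+09 m.
Circular speeds: v₁ = √(GM/r₁) = 3.55785e+06 m/s, v₂ = √(GM/r₂) = 1.1691e+06 m/s.
Transfer speeds (vis-viva v² = GM(2/r − 1/a_t)): v₁ᵗ = 4.7801e+06 m/s, v₂ᵗ = 516134 m/s.
(a) ΔV₁ = |v₁ᵗ − v₁| ≈ 1.222e+06 m/s = 1222 km/s.
(b) ΔV₂ = |v₂ − v₂ᵗ| ≈ 6.53e+05 m/s = 653 km/s.
(c) ΔV_total = ΔV₁ + ΔV₂ ≈ 1.875e+06 m/s = 1875 km/s.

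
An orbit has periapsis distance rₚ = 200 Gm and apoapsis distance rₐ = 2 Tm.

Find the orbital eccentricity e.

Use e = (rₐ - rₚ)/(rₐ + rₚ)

Convert to SI: rₚ = 200 Gm = 2e+11 m; rₐ = 2 Tm = 2e+12 m.
e = (rₐ − rₚ) / (rₐ + rₚ).
e = (2e+12 − 2e+11) / (2e+12 + 2e+11) = 1.8e+12 / 2.2e+12 ≈ 0.8182.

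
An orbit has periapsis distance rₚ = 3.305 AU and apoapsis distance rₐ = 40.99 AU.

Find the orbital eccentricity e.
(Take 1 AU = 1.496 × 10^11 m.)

Convert to SI: rₚ = 3.305 AU = 4.94428e+11 m; rₐ = 40.99 AU = 6.1321e+12 m.
e = (rₐ − rₚ) / (rₐ + rₚ).
e = (6.1321e+12 − 4.94428e+11) / (6.1321e+12 + 4.94428e+11) = 5.63768e+12 / 6.62653e+12 ≈ 0.8508.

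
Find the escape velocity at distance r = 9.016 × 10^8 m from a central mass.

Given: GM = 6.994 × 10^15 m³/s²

Escape velocity comes from setting total energy to zero: ½v² − GM/r = 0 ⇒ v_esc = √(2GM / r).
v_esc = √(2 · 6.994e+15 / 9.016e+08) m/s ≈ 3939 m/s = 3.939 km/s.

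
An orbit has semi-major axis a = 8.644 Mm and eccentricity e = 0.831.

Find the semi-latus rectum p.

Convert to SI: a = 8.644 Mm = 8.644e+06 m.
p = a (1 − e²).
p = 8.644e+06 · (1 − (0.831)²) = 8.644e+06 · 0.309439 ≈ 2.675e+06 m = 2.675 Mm.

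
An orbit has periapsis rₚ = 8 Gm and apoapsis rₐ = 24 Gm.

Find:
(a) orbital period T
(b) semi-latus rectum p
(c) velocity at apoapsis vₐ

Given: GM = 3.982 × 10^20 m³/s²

Convert to SI: rₚ = 8 Gm = 8e+09 m; rₐ = 24 Gm = 2.4e+10 m.
(a) With a = (rₚ + rₐ)/2 = 1.6e+10 m, T = 2π √(a³/GM) = 2π √((1.6e+10)³/3.982e+20) s ≈ 6.372e+05 s
(b) From a = (rₚ + rₐ)/2 = 1.6e+10 m and e = (rₐ − rₚ)/(rₐ + rₚ) = 0.5, p = a(1 − e²) = 1.6e+10 · (1 − (0.5)²) ≈ 1.2e+10 m
(c) With a = (rₚ + rₐ)/2 = 1.6e+10 m, vₐ = √(GM (2/rₐ − 1/a)) = √(3.982e+20 · (2/2.4e+10 − 1/1.6e+10)) m/s ≈ 9.108e+04 m/s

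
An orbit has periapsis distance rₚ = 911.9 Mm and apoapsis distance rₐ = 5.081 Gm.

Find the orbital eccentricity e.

Convert to SI: rₚ = 911.9 Mm = 9.119e+08 m; rₐ = 5.081 Gm = 5.081e+09 m.
e = (rₐ − rₚ) / (rₐ + rₚ).
e = (5.081e+09 − 9.119e+08) / (5.081e+09 + 9.119e+08) = 4.1691e+09 / 5.9929e+09 ≈ 0.6957.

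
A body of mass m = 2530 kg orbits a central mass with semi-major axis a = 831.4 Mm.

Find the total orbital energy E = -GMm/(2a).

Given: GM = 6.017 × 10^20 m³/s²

Convert to SI: a = 831.4 Mm = 8.314e+08 m.
E = −GMm / (2a).
E = −6.017e+20 · 2530 / (2 · 8.314e+08) J ≈ -9.155e+14 J = -915.5 TJ.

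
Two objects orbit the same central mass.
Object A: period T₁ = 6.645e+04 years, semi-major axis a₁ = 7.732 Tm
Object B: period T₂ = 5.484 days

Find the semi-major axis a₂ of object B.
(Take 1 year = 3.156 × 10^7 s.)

Convert to SI: T₁ = 6.645e+04 years = 2.09716e+12 s; a₁ = 7.732 Tm = 7.732e+12 m; T₂ = 5.484 days = 473818 s.
Kepler's third law: (T₁/T₂)² = (a₁/a₂)³ ⇒ a₂ = a₁ · (T₂/T₁)^(2/3).
T₂/T₁ = 473818 / 2.09716e+12 = 2.25933e-07.
a₂ = 7.732e+12 · (2.25933e-07)^(2/3) m ≈ 2.868e+08 m = 286.8 Mm.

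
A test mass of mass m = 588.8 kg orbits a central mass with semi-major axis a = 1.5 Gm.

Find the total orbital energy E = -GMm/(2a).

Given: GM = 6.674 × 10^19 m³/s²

Convert to SI: a = 1.5 Gm = 1.5e+09 m.
E = −GMm / (2a).
E = −6.674e+19 · 588.8 / (2 · 1.5e+09) J ≈ -1.31e+13 J = -13.1 TJ.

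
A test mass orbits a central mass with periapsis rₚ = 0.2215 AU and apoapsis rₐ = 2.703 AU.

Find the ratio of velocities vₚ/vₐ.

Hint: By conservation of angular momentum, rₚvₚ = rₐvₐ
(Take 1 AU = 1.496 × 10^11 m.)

Convert to SI: rₚ = 0.2215 AU = 3.31364e+10 m; rₐ = 2.703 AU = 4.04369e+11 m.
Conservation of angular momentum gives rₚvₚ = rₐvₐ, so vₚ/vₐ = rₐ/rₚ.
vₚ/vₐ = 4.04369e+11 / 3.31364e+10 ≈ 12.2.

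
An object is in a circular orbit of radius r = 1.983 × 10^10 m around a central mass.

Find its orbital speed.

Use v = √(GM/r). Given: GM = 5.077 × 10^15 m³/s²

For a circular orbit, gravity supplies the centripetal force, so v = √(GM / r).
v = √(5.077e+15 / 1.983e+10) m/s ≈ 506 m/s = 506 m/s.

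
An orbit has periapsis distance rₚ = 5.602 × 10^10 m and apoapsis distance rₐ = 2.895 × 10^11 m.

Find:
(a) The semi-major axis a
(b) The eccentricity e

(a) a = (rₚ + rₐ) / 2 = (5.602e+10 + 2.895e+11) / 2 ≈ 1.728e+11 m = 1.728 × 10^11 m.
(b) e = (rₐ − rₚ) / (rₐ + rₚ) = (2.895e+11 − 5.602e+10) / (2.895e+11 + 5.602e+10) ≈ 0.6757.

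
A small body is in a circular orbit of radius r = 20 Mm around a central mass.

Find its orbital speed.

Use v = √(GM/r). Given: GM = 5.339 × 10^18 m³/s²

Convert to SI: r = 20 Mm = 2e+07 m.
For a circular orbit, gravity supplies the centripetal force, so v = √(GM / r).
v = √(5.339e+18 / 2e+07) m/s ≈ 5.167e+05 m/s = 516.7 km/s.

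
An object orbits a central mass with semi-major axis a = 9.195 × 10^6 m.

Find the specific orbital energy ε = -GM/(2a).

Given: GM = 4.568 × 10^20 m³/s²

ε = −GM / (2a).
ε = −4.568e+20 / (2 · 9.195e+06) J/kg ≈ -2.484e+13 J/kg = -2.484e+04 GJ/kg.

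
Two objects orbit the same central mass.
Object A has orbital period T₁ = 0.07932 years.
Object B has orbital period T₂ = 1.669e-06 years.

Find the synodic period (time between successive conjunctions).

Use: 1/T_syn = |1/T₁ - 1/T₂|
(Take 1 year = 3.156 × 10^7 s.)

Convert to SI: T₁ = 0.07932 years = 2.50334e+06 s; T₂ = 1.669e-06 years = 52.6736 s.
T_syn = |T₁ · T₂ / (T₁ − T₂)|.
T_syn = |2.50334e+06 · 52.6736 / (2.50334e+06 − 52.6736)| s ≈ 52.67 s = 1.669e-06 years.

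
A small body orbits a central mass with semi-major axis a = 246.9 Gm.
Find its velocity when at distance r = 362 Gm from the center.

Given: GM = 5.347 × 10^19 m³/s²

Convert to SI: a = 246.9 Gm = 2.469e+11 m; r = 362 Gm = 3.62e+11 m.
Vis-viva: v = √(GM · (2/r − 1/a)).
2/r − 1/a = 2/3.62e+11 − 1/2.469e+11 = 1.47464e-12 m⁻¹.
v = √(5.347e+19 · 1.47464e-12) m/s ≈ 8880 m/s = 8.88 km/s.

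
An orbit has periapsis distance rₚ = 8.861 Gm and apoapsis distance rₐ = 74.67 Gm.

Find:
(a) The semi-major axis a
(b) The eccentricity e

Convert to SI: rₚ = 8.861 Gm = 8.861e+09 m; rₐ = 74.67 Gm = 7.467e+10 m.
(a) a = (rₚ + rₐ) / 2 = (8.861e+09 + 7.467e+10) / 2 ≈ 4.177e+10 m = 41.77 Gm.
(b) e = (rₐ − rₚ) / (rₐ + rₚ) = (7.467e+10 − 8.861e+09) / (7.467e+10 + 8.861e+09) ≈ 0.7878.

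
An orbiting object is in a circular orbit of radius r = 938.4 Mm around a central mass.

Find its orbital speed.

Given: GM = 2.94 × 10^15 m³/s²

Convert to SI: r = 938.4 Mm = 9.384e+08 m.
For a circular orbit, gravity supplies the centripetal force, so v = √(GM / r).
v = √(2.94e+15 / 9.384e+08) m/s ≈ 1770 m/s = 1.77 km/s.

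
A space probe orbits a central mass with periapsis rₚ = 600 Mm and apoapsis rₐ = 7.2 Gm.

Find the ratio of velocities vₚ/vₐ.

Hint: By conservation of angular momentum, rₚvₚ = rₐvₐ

Convert to SI: rₚ = 600 Mm = 6e+08 m; rₐ = 7.2 Gm = 7.2e+09 m.
Conservation of angular momentum gives rₚvₚ = rₐvₐ, so vₚ/vₐ = rₐ/rₚ.
vₚ/vₐ = 7.2e+09 / 6e+08 ≈ 12.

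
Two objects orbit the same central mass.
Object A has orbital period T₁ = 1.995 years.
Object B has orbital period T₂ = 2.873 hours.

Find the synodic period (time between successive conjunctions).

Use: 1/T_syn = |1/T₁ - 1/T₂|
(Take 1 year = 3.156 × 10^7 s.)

Convert to SI: T₁ = 1.995 years = 6.29622e+07 s; T₂ = 2.873 hours = 10342.8 s.
T_syn = |T₁ · T₂ / (T₁ − T₂)|.
T_syn = |6.29622e+07 · 10342.8 / (6.29622e+07 − 10342.8)| s ≈ 1.034e+04 s = 2.873 hours.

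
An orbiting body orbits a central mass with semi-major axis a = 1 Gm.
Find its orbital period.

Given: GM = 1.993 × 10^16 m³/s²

Convert to SI: a = 1 Gm = 1e+09 m.
Kepler's third law: T = 2π √(a³ / GM).
Substituting a = 1e+09 m and GM = 1.993e+16 m³/s²:
T = 2π √((1e+09)³ / 1.993e+16) s
T ≈ 1.407e+06 s = 16.29 days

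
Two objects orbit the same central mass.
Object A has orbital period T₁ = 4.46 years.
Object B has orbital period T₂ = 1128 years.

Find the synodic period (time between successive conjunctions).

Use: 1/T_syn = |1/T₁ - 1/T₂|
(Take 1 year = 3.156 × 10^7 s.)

Convert to SI: T₁ = 4.46 years = 1.40758e+08 s; T₂ = 1128 years = 3.55997e+10 s.
T_syn = |T₁ · T₂ / (T₁ − T₂)|.
T_syn = |1.40758e+08 · 3.55997e+10 / (1.40758e+08 − 3.55997e+10)| s ≈ 1.413e+08 s = 4.478 years.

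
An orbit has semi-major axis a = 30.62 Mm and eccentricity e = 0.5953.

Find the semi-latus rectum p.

Convert to SI: a = 30.62 Mm = 3.062e+07 m.
p = a (1 − e²).
p = 3.062e+07 · (1 − (0.5953)²) = 3.062e+07 · 0.645618 ≈ 1.977e+07 m = 19.77 Mm.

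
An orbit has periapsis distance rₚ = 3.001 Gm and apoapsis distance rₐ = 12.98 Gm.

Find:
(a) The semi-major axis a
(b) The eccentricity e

Convert to SI: rₚ = 3.001 Gm = 3.001e+09 m; rₐ = 12.98 Gm = 1.298e+10 m.
(a) a = (rₚ + rₐ) / 2 = (3.001e+09 + 1.298e+10) / 2 ≈ 7.99e+09 m = 7.99 Gm.
(b) e = (rₐ − rₚ) / (rₐ + rₚ) = (1.298e+10 − 3.001e+09) / (1.298e+10 + 3.001e+09) ≈ 0.6244.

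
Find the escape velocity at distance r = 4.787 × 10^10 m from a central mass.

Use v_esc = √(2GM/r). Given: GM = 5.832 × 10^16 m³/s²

Escape velocity comes from setting total energy to zero: ½v² − GM/r = 0 ⇒ v_esc = √(2GM / r).
v_esc = √(2 · 5.832e+16 / 4.787e+10) m/s ≈ 1561 m/s = 1.561 km/s.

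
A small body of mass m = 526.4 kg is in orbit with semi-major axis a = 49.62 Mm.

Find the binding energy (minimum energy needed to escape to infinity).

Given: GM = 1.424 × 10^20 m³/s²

Convert to SI: a = 49.62 Mm = 4.962e+07 m.
Total orbital energy is E = −GMm/(2a); binding energy is E_bind = −E = GMm/(2a).
E_bind = 1.424e+20 · 526.4 / (2 · 4.962e+07) J ≈ 7.553e+14 J = 755.3 TJ.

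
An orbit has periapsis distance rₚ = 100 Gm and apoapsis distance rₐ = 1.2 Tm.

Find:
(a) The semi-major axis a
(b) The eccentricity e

Convert to SI: rₚ = 100 Gm = 1e+11 m; rₐ = 1.2 Tm = 1.2e+12 m.
(a) a = (rₚ + rₐ) / 2 = (1e+11 + 1.2e+12) / 2 ≈ 6.5e+11 m = 650 Gm.
(b) e = (rₐ − rₚ) / (rₐ + rₚ) = (1.2e+12 − 1e+11) / (1.2e+12 + 1e+11) ≈ 0.8462.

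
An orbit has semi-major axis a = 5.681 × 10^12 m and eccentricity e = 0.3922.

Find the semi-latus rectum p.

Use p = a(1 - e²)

p = a (1 − e²).
p = 5.681e+12 · (1 − (0.3922)²) = 5.681e+12 · 0.846179 ≈ 4.807e+12 m = 4.807 × 10^12 m.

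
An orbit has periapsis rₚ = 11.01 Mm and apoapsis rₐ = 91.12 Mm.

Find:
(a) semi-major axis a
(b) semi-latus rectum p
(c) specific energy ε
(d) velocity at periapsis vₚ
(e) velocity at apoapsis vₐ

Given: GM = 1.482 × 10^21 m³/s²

Convert to SI: rₚ = 11.01 Mm = 1.101e+07 m; rₐ = 91.12 Mm = 9.112e+07 m.
(a) a = (rₚ + rₐ)/2 = (1.101e+07 + 9.112e+07)/2 ≈ 5.106e+07 m
(b) From a = (rₚ + rₐ)/2 = 5.1065e+07 m and e = (rₐ − rₚ)/(rₐ + rₚ) = 0.784392, p = a(1 − e²) = 5.1065e+07 · (1 − (0.784392)²) ≈ 1.965e+07 m
(c) With a = (rₚ + rₐ)/2 = 5.1065e+07 m, ε = −GM/(2a) = −1.482e+21/(2 · 5.1065e+07) J/kg ≈ -1.451e+13 J/kg
(d) With a = (rₚ + rₐ)/2 = 5.1065e+07 m, vₚ = √(GM (2/rₚ − 1/a)) = √(1.482e+21 · (2/1.101e+07 − 1/5.1065e+07)) m/s ≈ 1.55e+07 m/s
(e) With a = (rₚ + rₐ)/2 = 5.1065e+07 m, vₐ = √(GM (2/rₐ − 1/a)) = √(1.482e+21 · (2/9.112e+07 − 1/5.1065e+07)) m/s ≈ 1.873e+06 m/s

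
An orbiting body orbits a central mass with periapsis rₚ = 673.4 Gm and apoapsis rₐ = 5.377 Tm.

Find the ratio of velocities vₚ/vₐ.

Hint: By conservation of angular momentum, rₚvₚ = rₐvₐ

Convert to SI: rₚ = 673.4 Gm = 6.734e+11 m; rₐ = 5.377 Tm = 5.377e+12 m.
Conservation of angular momentum gives rₚvₚ = rₐvₐ, so vₚ/vₐ = rₐ/rₚ.
vₚ/vₐ = 5.377e+12 / 6.734e+11 ≈ 7.985.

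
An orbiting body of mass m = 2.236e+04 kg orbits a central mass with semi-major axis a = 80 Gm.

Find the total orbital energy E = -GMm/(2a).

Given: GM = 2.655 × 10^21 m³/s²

Convert to SI: a = 80 Gm = 8e+10 m.
E = −GMm / (2a).
E = −2.655e+21 · 2.236e+04 / (2 · 8e+10) J ≈ -3.71e+14 J = -371 TJ.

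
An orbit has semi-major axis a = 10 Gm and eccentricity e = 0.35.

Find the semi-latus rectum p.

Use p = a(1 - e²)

Convert to SI: a = 10 Gm = 1e+10 m.
p = a (1 − e²).
p = 1e+10 · (1 − (0.35)²) = 1e+10 · 0.8775 ≈ 8.775e+09 m = 8.775 Gm.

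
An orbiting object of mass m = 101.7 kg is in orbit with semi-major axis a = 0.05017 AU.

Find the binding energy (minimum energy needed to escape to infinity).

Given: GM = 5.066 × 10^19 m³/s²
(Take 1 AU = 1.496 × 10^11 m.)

Convert to SI: a = 0.05017 AU = 7.50543e+09 m.
Total orbital energy is E = −GMm/(2a); binding energy is E_bind = −E = GMm/(2a).
E_bind = 5.066e+19 · 101.7 / (2 · 7.50543e+09) J ≈ 3.432e+11 J = 343.2 GJ.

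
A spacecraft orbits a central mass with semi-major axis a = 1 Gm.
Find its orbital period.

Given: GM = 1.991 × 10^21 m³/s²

Convert to SI: a = 1 Gm = 1e+09 m.
Kepler's third law: T = 2π √(a³ / GM).
Substituting a = 1e+09 m and GM = 1.991e+21 m³/s²:
T = 2π √((1e+09)³ / 1.991e+21) s
T ≈ 4453 s = 1.237 hours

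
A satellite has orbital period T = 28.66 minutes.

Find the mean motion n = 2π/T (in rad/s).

Convert to SI: T = 28.66 minutes = 1719.6 s.
n = 2π / T.
n = 2π / 1719.6 s ≈ 0.003654 rad/s.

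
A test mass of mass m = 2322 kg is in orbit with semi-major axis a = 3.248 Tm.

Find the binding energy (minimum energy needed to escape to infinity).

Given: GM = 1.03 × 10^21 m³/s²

Convert to SI: a = 3.248 Tm = 3.248e+12 m.
Total orbital energy is E = −GMm/(2a); binding energy is E_bind = −E = GMm/(2a).
E_bind = 1.03e+21 · 2322 / (2 · 3.248e+12) J ≈ 3.682e+11 J = 368.2 GJ.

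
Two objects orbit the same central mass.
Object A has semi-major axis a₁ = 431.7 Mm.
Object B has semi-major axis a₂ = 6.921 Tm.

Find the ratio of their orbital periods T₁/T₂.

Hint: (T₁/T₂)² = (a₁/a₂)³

Convert to SI: a₁ = 431.7 Mm = 4.317e+08 m; a₂ = 6.921 Tm = 6.921e+12 m.
From Kepler's third law, (T₁/T₂)² = (a₁/a₂)³, so T₁/T₂ = (a₁/a₂)^(3/2).
a₁/a₂ = 4.317e+08 / 6.921e+12 = 6.23754e-05.
T₁/T₂ = (6.23754e-05)^(3/2) ≈ 4.926e-07.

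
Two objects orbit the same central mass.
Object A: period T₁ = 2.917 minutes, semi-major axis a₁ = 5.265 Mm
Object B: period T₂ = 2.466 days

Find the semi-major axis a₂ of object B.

Convert to SI: T₁ = 2.917 minutes = 175.02 s; a₁ = 5.265 Mm = 5.265e+06 m; T₂ = 2.466 days = 213062 s.
Kepler's third law: (T₁/T₂)² = (a₁/a₂)³ ⇒ a₂ = a₁ · (T₂/T₁)^(2/3).
T₂/T₁ = 213062 / 175.02 = 1217.36.
a₂ = 5.265e+06 · (1217.36)^(2/3) m ≈ 6.003e+08 m = 600.3 Mm.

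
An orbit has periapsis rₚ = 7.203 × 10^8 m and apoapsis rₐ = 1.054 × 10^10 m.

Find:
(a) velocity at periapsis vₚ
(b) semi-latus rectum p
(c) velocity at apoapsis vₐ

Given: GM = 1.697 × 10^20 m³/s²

(a) With a = (rₚ + rₐ)/2 = 5.63015e+09 m, vₚ = √(GM (2/rₚ − 1/a)) = √(1.697e+20 · (2/7.203e+08 − 1/5.63015e+09)) m/s ≈ 6.641e+05 m/s
(b) From a = (rₚ + rₐ)/2 = 5.63015e+09 m and e = (rₐ − rₚ)/(rₐ + rₚ) = 0.872064, p = a(1 − e²) = 5.63015e+09 · (1 − (0.872064)²) ≈ 1.348e+09 m
(c) With a = (rₚ + rₐ)/2 = 5.63015e+09 m, vₐ = √(GM (2/rₐ − 1/a)) = √(1.697e+20 · (2/1.054e+10 − 1/5.63015e+09)) m/s ≈ 4.539e+04 m/s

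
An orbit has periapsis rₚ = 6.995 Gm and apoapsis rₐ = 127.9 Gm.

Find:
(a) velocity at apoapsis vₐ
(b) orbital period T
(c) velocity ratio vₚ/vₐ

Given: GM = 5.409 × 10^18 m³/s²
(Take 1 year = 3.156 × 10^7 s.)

Convert to SI: rₚ = 6.995 Gm = 6.995e+09 m; rₐ = 127.9 Gm = 1.279e+11 m.
(a) With a = (rₚ + rₐ)/2 = 6.74475e+10 m, vₐ = √(GM (2/rₐ − 1/a)) = √(5.409e+18 · (2/1.279e+11 − 1/6.74475e+10)) m/s ≈ 2094 m/s
(b) With a = (rₚ + rₐ)/2 = 6.74475e+10 m, T = 2π √(a³/GM) = 2π √((6.74475e+10)³/5.409e+18) s ≈ 4.732e+07 s
(c) Conservation of angular momentum (rₚvₚ = rₐvₐ) gives vₚ/vₐ = rₐ/rₚ = 1.279e+11/6.995e+09 ≈ 18.28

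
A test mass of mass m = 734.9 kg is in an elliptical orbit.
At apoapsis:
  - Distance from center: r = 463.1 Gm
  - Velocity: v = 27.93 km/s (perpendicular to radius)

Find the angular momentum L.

Convert to SI: r = 463.1 Gm = 4.631e+11 m; v = 27.93 km/s = 27930 m/s.
Since v is perpendicular to r, L = m · v · r.
L = 734.9 · 27930 · 4.631e+11 kg·m²/s ≈ 9.505e+18 kg·m²/s.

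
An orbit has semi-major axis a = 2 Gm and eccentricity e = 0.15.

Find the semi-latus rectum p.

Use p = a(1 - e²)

Convert to SI: a = 2 Gm = 2e+09 m.
p = a (1 − e²).
p = 2e+09 · (1 − (0.15)²) = 2e+09 · 0.9775 ≈ 1.955e+09 m = 1.955 Gm.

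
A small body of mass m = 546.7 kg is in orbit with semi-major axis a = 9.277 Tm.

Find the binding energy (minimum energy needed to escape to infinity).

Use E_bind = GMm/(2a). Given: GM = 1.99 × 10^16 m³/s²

Convert to SI: a = 9.277 Tm = 9.277e+12 m.
Total orbital energy is E = −GMm/(2a); binding energy is E_bind = −E = GMm/(2a).
E_bind = 1.99e+16 · 546.7 / (2 · 9.277e+12) J ≈ 5.864e+05 J = 586.4 kJ.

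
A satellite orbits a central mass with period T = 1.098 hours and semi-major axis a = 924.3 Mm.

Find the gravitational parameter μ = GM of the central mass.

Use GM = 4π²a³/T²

Convert to SI: T = 1.098 hours = 3952.8 s; a = 924.3 Mm = 9.243e+08 m.
GM = 4π² · a³ / T².
GM = 4π² · (9.243e+08)³ / (3952.8)² m³/s² ≈ 1.995e+21 m³/s² = 1.995 × 10^21 m³/s².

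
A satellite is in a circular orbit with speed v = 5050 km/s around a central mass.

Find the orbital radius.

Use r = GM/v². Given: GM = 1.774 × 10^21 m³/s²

Convert to SI: v = 5050 km/s = 5.05e+06 m/s.
For a circular orbit, v² = GM / r, so r = GM / v².
r = 1.774e+21 / (5.05e+06)² m ≈ 6.956e+07 m = 69.56 Mm.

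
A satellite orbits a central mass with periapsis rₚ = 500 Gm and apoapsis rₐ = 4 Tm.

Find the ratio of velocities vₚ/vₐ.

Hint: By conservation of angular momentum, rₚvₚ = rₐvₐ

Convert to SI: rₚ = 500 Gm = 5e+11 m; rₐ = 4 Tm = 4e+12 m.
Conservation of angular momentum gives rₚvₚ = rₐvₐ, so vₚ/vₐ = rₐ/rₚ.
vₚ/vₐ = 4e+12 / 5e+11 ≈ 8.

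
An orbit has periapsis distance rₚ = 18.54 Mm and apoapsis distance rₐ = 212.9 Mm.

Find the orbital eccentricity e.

Convert to SI: rₚ = 18.54 Mm = 1.854e+07 m; rₐ = 212.9 Mm = 2.129e+08 m.
e = (rₐ − rₚ) / (rₐ + rₚ).
e = (2.129e+08 − 1.854e+07) / (2.129e+08 + 1.854e+07) = 1.9436e+08 / 2.3144e+08 ≈ 0.8398.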